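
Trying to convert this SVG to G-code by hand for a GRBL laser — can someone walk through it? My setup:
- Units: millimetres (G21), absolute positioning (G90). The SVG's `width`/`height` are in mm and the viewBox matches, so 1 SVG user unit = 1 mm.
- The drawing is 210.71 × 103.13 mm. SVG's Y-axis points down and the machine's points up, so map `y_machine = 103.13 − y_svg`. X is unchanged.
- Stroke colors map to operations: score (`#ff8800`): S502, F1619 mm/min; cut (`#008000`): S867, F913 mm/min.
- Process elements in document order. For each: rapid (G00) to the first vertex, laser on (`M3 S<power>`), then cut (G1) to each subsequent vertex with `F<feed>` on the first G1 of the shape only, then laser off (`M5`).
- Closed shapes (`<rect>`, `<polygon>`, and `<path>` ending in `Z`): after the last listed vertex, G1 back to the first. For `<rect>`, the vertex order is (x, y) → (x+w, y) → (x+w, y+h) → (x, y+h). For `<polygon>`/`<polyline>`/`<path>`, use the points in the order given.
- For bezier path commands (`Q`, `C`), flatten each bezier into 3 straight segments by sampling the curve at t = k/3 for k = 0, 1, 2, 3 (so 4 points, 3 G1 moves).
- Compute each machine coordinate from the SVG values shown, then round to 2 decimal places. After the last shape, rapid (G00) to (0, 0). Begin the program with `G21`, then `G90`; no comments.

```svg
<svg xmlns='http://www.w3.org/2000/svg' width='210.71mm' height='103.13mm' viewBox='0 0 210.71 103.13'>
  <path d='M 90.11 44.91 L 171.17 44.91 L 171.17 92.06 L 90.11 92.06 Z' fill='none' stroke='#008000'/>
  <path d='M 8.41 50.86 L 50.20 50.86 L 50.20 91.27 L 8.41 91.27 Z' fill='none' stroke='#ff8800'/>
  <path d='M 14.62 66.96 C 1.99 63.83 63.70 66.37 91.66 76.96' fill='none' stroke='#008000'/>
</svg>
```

G21
G90
G00 X90.11 Y58.22
M3 S867
G1 X171.17 Y58.22 F913
G1 X171.17 Y11.07
G1 X90.11 Y11.07
G1 X90.11 Y58.22
M5
G00 X8.41 Y52.27
M3 S502
G1 X50.20 Y52.27 F1619
G1 X50.20 Y11.86
G1 X8.41 Y11.86
G1 X8.41 Y52.27
M5
G00 X14.62 Y36.17
M3 S867
G1 X22.77 Y37.32 F913
G1 X56.45 Y34.16
G1 X91.66 Y26.17
M5
G00 X0.00 Y0.00

viewBox `0 0 210.71 103.13` with mm width/height → 1 unit = 1 mm. Flip: y_m = 103.13 − y_svg.

**Shape 1** — `<path>` rectangle, stroke `#008000` → cut (S867, F913). Machine vertices: (90.11,58.22) → (171.17,58.22) → (171.17,11.07) → (90.11,11.07) → (90.11,58.22). Closed: final G1 returns to the first vertex.

**Shape 2** — `<path>` rectangle, stroke `#ff8800` → score (S502, F1619). Machine vertices: (8.41,52.27) → (50.20,52.27) → (50.20,11.86) → (8.41,11.86) → (8.41,52.27). Closed: final G1 returns to the first vertex.

**Shape 3** — `<path>` cubic bezier, stroke `#008000` → cut (S867, F913). Control points (SVG): P0=(14.62,66.96), P1=(1.99,63.83), P2=(63.70,66.37), P3=(91.66,76.96); sampled at t=k/3. Machine vertices: (14.62,36.17) → (22.77,37.32) → (56.45,34.16) → (91.66,26.17). Open path.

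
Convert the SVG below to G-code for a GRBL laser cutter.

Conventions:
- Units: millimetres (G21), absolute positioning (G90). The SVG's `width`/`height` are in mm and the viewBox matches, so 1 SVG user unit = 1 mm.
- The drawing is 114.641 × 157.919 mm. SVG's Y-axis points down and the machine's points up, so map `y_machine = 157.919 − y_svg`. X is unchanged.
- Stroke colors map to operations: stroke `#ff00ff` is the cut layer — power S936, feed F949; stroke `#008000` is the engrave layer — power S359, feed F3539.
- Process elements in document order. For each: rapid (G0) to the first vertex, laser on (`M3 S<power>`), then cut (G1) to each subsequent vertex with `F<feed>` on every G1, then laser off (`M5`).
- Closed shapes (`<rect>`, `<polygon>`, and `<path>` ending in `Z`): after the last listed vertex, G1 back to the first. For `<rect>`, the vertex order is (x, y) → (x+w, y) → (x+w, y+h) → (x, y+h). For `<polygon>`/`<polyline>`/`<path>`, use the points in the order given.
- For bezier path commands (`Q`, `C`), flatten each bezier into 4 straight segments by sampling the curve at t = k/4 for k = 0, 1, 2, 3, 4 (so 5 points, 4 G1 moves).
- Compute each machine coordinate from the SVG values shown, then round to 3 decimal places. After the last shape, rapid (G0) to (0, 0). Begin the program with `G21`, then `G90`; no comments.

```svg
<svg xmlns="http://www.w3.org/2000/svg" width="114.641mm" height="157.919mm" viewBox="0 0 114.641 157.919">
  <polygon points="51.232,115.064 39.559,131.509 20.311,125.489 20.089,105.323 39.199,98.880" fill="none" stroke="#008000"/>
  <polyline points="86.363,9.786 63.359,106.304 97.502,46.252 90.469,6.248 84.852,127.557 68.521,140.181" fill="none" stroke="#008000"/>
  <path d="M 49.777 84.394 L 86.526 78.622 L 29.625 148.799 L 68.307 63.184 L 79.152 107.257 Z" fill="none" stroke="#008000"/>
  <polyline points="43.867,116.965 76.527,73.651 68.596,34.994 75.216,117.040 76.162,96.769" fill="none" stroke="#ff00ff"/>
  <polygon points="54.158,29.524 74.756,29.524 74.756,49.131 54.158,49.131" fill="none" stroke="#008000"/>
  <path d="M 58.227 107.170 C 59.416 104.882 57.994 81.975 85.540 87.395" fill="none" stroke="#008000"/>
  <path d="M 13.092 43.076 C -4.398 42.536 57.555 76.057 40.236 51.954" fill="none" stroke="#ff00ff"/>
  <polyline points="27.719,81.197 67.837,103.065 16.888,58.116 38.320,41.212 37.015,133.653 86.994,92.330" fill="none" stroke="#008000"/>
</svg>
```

viewBox `0 0 114.641 157.919` with mm width/height → 1 unit = 1 mm. Flip: y_m = 157.919 − y_svg.

**Shape 1** — `<polygon>` regular polygon, stroke `#008000` → engrave (S359, F3539). Machine vertices: (51.232,42.855) → (39.559,26.410) → (20.311,32.430) → (20.089,52.596) → (39.199,59.039) → (51.232,42.855). Closed: final G1 returns to the first vertex.

**Shape 2** — `<polyline>` open polyline, stroke `#008000` → engrave (S359, F3539). Machine vertices: (86.363,148.133) → (63.359,51.615) → (97.502,111.667) → (90.469,151.671) → (84.852,30.362) → (68.521,17.738). Open path.

**Shape 3** — `<path>` closed polygon, stroke `#008000` → engrave (S359, F3539). Machine vertices: (49.777,73.525) → (86.526,79.297) → (29.625,9.120) → (68.307,94.735) → (79.152,50.662) → (49.777,73.525). Closed: final G1 returns to the first vertex.

**Shape 4** — `<polyline>` open polyline, stroke `#ff00ff` → cut (S936, F949). Machine vertices: (43.867,40.954) → (76.527,84.268) → (68.596,122.925) → (75.216,40.879) → (76.162,61.150). Open path.

**Shape 5** — `<polygon>` rectangle, stroke `#008000` → engrave (S359, F3539). Machine vertices: (54.158,128.395) → (74.756,128.395) → (74.756,108.788) → (54.158,108.788) → (54.158,128.395). Closed: final G1 returns to the first vertex.

**Shape 6** — `<path>` cubic bezier, stroke `#008000` → engrave (S359, F3539). Control points (SVG): P0=(58.227,107.170), P1=(59.416,104.882), P2=(57.994,81.975), P3=(85.540,87.395); sampled at t=k/4. Machine vertices: (58.227,50.749) → (59.123,55.566) → (62.000,63.527) → (69.819,70.042) → (85.540,70.524). Open path.

**Shape 7** — `<path>` cubic bezier, stroke `#ff00ff` → cut (S936, F949). Control points (SVG): P0=(13.092,43.076), P1=(-4.398,42.536), P2=(57.555,76.057), P3=(40.236,51.954); sampled at t=k/4. Machine vertices: (13.092,114.843) → (12.390,110.294) → (26.600,101.568) → (40.842,97.260) → (40.236,105.965). Open path.

**Shape 8** — `<polyline>` open polyline, stroke `#008000` → engrave (S359, F3539). Machine vertices: (27.719,76.722) → (67.837,54.854) → (16.888,99.803) → (38.320,116.707) → (37.015,24.266) → (86.994,65.589). Open path.

G21
G90
G0 X51.232 Y42.855
M3 S359
G1 X39.559 Y26.410 F3539
G1 X20.311 Y32.430 F3539
G1 X20.089 Y52.596 F3539
G1 X39.199 Y59.039 F3539
G1 X51.232 Y42.855 F3539
M5
G0 X86.363 Y148.133
M3 S359
G1 X63.359 Y51.615 F3539
G1 X97.502 Y111.667 F3539
G1 X90.469 Y151.671 F3539
G1 X84.852 Y30.362 F3539
G1 X68.521 Y17.738 F3539
M5
G0 X49.777 Y73.525
M3 S359
G1 X86.526 Y79.297 F3539
G1 X29.625 Y9.120 F3539
G1 X68.307 Y94.735 F3539
G1 X79.152 Y50.662 F3539
G1 X49.777 Y73.525 F3539
M5
G0 X43.867 Y40.954
M3 S936
G1 X76.527 Y84.268 F949
G1 X68.596 Y122.925 F949
G1 X75.216 Y40.879 F949
G1 X76.162 Y61.150 F949
M5
G0 X54.158 Y128.395
M3 S359
G1 X74.756 Y128.395 F3539
G1 X74.756 Y108.788 F3539
G1 X54.158 Y108.788 F3539
G1 X54.158 Y128.395 F3539
M5
G0 X58.227 Y50.749
M3 S359
G1 X59.123 Y55.566 F3539
G1 X62.000 Y63.527 F3539
G1 X69.819 Y70.042 F3539
G1 X85.540 Y70.524 F3539
M5
G0 X13.092 Y114.843
M3 S936
G1 X12.390 Y110.294 F949
G1 X26.600 Y101.568 F949
G1 X40.842 Y97.260 F949
G1 X40.236 Y105.965 F949
M5
G0 X27.719 Y76.722
M3 S359
G1 X67.837 Y54.854 F3539
G1 X16.888 Y99.803 F3539
G1 X38.320 Y116.707 F3539
G1 X37.015 Y24.266 F3539
G1 X86.994 Y65.589 F3539
M5
G0 X0.000 Y0.000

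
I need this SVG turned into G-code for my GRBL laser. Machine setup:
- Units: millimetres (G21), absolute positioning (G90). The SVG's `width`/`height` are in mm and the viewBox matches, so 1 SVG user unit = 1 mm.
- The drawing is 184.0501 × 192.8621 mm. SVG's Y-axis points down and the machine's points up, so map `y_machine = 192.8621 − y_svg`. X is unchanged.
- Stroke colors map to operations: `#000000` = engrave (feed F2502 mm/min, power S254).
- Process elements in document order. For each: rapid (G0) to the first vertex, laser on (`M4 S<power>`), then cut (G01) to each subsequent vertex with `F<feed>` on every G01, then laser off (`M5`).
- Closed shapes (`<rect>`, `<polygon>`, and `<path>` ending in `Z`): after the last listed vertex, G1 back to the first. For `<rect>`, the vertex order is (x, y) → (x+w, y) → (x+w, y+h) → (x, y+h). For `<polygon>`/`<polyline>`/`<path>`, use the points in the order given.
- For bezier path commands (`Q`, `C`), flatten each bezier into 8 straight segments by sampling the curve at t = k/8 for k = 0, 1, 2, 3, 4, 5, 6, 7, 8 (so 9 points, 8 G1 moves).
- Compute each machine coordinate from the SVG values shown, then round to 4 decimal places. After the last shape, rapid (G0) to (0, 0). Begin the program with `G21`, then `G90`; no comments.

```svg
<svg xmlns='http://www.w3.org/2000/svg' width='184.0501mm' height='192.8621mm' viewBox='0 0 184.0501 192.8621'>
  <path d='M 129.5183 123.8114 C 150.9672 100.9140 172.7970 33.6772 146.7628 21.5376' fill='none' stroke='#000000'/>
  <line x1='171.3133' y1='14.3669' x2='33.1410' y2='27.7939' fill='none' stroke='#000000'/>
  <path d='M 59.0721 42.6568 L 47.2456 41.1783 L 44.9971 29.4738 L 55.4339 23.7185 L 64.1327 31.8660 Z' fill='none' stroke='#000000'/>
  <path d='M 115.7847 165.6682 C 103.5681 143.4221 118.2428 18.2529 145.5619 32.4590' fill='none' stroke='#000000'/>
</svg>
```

1 u = 1 mm; y_m = 192.8621 − y.

[1] `<path>` cubic bezier, #000000→engrave S254 F2502: (129.5183,69.0507) → (137.4853,79.5214) → (144.9226,92.9837) → (151.2648,108.2722) → (155.9467,124.2218) → (158.4028,139.6670) → (158.0678,153.4428) → (154.3762,164.3837) → (146.7628,171.3245)

[2] `<line>` line segment, #000000→engrave S254 F2502: (171.3133,178.4952) → (33.1410,165.0682)

[3] `<path>` regular polygon, #000000→engrave S254 F2502: (59.0721,150.2053) → (47.2456,151.6838) → (44.9971,163.3883) → (55.4339,169.1436) → (64.1327,160.9961) → (59.0721,150.2053) (closed)

[4] `<path>` cubic bezier, #000000→engrave S254 F2502: (115.7847,27.1939) → (112.4362,39.8875) → (111.4418,59.3906) → (112.6345,82.8640) → (115.8474,107.4681) → (120.9136,130.3635) → (127.6660,148.7107) → (135.9378,159.6704) → (145.5619,160.4031)

G21
G90
G0 X129.5183 Y69.0507
M4 S254
G01 X137.4853 Y79.5214 F2502
G01 X144.9226 Y92.9837 F2502
G01 X151.2648 Y108.2722 F2502
G01 X155.9467 Y124.2218 F2502
G01 X158.4028 Y139.6670 F2502
G01 X158.0678 Y153.4428 F2502
G01 X154.3762 Y164.3837 F2502
G01 X146.7628 Y171.3245 F2502
M5
G0 X171.3133 Y178.4952
M4 S254
G01 X33.1410 Y165.0682 F2502
M5
G0 X59.0721 Y150.2053
M4 S254
G01 X47.2456 Y151.6838 F2502
G01 X44.9971 Y163.3883 F2502
G01 X55.4339 Y169.1436 F2502
G01 X64.1327 Y160.9961 F2502
G01 X59.0721 Y150.2053 F2502
M5
G0 X115.7847 Y27.1939
M4 S254
G01 X112.4362 Y39.8875 F2502
G01 X111.4418 Y59.3906 F2502
G01 X112.6345 Y82.8640 F2502
G01 X115.8474 Y107.4681 F2502
G01 X120.9136 Y130.3635 F2502
G01 X127.6660 Y148.7107 F2502
G01 X135.9378 Y159.6704 F2502
G01 X145.5619 Y160.4031 F2502
M5
G0 X0.0000 Y0.0000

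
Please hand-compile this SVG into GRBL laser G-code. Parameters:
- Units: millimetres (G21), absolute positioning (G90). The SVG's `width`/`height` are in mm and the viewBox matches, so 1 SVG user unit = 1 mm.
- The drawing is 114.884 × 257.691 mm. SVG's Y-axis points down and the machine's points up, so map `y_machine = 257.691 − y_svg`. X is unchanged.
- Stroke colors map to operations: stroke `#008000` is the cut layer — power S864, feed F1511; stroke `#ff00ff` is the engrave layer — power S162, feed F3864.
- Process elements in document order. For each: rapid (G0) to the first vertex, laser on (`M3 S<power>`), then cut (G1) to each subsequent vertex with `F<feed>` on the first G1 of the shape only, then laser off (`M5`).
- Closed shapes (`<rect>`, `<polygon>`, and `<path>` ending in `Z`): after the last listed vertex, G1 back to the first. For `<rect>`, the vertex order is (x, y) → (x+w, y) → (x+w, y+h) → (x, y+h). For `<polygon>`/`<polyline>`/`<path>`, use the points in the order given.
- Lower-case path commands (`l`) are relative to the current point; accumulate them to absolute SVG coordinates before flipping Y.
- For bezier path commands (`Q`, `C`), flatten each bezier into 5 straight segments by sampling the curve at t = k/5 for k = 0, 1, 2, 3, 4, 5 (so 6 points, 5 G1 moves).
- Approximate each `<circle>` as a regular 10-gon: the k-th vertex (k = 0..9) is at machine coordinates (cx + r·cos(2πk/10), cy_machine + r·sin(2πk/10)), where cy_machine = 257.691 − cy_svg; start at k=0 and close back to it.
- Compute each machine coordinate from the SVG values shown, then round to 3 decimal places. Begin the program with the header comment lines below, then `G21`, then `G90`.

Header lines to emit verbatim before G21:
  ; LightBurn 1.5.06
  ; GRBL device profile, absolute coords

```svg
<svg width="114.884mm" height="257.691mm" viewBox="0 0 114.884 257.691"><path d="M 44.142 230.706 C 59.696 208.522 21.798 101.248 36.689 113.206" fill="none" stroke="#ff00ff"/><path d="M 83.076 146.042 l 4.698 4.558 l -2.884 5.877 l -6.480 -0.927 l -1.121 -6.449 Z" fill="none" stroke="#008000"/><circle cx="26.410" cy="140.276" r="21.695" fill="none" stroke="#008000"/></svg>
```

; LightBurn 1.5.06
; GRBL device profile, absolute coords
G21
G90
G0 X44.142 Y26.985
M3 S162
G1 X47.910 Y48.872 F3864
G1 X43.949 Y81.372
G1 X37.359 Y114.680
G1 X33.239 Y138.987
G1 X36.689 Y144.485
M5
G0 X83.076 Y111.649
M3 S864
G1 X87.774 Y107.091 F1511
G1 X84.890 Y101.214
G1 X78.410 Y102.141
G1 X77.289 Y108.590
G1 X83.076 Y111.649
M5
G0 X48.105 Y117.415
M3 S864
G1 X43.962 Y130.167 F1511
G1 X33.114 Y138.048
G1 X19.706 Y138.048
G1 X8.858 Y130.167
G1 X4.715 Y117.415
G1 X8.858 Y104.663
G1 X19.706 Y96.782
G1 X33.114 Y96.782
G1 X43.962 Y104.663
G1 X48.105 Y117.415
M5

Since the viewBox matches the mm dimensions, user units are millimetres directly. The only transform is the Y-flip y_m = 257.691 − y_svg.

Shape 1 is a cubic bezier drawn with `<path>`. Its stroke #ff00ff means engrave at S162, F3864. After flipping Y the toolpath is (44.142,26.985) → (47.910,48.872) → (43.949,81.372) → (37.359,114.680) → (33.239,138.987) → (36.689,144.485).

Shape 2 is a regular polygon drawn with `<path>`. Its stroke #008000 means cut at S864, F1511. After flipping Y the toolpath is (83.076,111.649) → (87.774,107.091) → (84.890,101.214) → (78.410,102.141) → (77.289,108.590) → (83.076,111.649), returning to the start.

Shape 3 is a circle drawn with `<circle>`. Its stroke #008000 means cut at S864, F1511. After flipping Y the toolpath is (48.105,117.415) → (43.962,130.167) → (33.114,138.048) → (19.706,138.048) → (8.858,130.167) → (4.715,117.415) → (8.858,104.663) → (19.706,96.782) → (33.114,96.782) → (43.962,104.663) → (48.105,117.415), returning to the start.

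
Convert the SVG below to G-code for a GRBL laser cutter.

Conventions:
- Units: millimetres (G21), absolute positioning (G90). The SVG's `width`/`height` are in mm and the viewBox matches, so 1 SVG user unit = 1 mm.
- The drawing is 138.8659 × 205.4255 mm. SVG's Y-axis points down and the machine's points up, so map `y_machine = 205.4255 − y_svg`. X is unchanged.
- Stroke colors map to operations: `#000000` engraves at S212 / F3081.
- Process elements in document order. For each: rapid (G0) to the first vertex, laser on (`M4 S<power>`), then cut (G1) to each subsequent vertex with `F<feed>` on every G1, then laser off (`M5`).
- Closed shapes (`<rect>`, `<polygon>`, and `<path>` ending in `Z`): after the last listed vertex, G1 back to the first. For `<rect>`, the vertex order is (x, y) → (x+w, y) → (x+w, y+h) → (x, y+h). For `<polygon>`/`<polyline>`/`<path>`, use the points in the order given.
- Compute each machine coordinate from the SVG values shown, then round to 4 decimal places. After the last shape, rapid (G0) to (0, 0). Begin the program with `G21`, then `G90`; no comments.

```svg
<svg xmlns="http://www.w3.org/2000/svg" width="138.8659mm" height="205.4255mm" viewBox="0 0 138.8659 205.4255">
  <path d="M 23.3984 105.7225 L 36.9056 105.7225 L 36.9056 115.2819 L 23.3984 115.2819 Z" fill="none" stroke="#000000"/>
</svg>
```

Since the viewBox matches the mm dimensions, user units are millimetres directly. The only transform is the Y-flip y_m = 205.4255 − y_svg.

Shape 1 is a rectangle drawn with `<path>`. Its stroke #000000 means engrave at S212, F3081. After flipping Y the toolpath is (23.3984,99.7030) → (36.9056,99.7030) → (36.9056,90.1436) → (23.3984,90.1436) → (23.3984,99.7030), returning to the start.

G21
G90
G0 X23.3984 Y99.7030
M4 S212
G1 X36.9056 Y99.7030 F3081
G1 X36.9056 Y90.1436 F3081
G1 X23.3984 Y90.1436 F3081
G1 X23.3984 Y99.7030 F3081
M5
G0 X0.0000 Y0.0000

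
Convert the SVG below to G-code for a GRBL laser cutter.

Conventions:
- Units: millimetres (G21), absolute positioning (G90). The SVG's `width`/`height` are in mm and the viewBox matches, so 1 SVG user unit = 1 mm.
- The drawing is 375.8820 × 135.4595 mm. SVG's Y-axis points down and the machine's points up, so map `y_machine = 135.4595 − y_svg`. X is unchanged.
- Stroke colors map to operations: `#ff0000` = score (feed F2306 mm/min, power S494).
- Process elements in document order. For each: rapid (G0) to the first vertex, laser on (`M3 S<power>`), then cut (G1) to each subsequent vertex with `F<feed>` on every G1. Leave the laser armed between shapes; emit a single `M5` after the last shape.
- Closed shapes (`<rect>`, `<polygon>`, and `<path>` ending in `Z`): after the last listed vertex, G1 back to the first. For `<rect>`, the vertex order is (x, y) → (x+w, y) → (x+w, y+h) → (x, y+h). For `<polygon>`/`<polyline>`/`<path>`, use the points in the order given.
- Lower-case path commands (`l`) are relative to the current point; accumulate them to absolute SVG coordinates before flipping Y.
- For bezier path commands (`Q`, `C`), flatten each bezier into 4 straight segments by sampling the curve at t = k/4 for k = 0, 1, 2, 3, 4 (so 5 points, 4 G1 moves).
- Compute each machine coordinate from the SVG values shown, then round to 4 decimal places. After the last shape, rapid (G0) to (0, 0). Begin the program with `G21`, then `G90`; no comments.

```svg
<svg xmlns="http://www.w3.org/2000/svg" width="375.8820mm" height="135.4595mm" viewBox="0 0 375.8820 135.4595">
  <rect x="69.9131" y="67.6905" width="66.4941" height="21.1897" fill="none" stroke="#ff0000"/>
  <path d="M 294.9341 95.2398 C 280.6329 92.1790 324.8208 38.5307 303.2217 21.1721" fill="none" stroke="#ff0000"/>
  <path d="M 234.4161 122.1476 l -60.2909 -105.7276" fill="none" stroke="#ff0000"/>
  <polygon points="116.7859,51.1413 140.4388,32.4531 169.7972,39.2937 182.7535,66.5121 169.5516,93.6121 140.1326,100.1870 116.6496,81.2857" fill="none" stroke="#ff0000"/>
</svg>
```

G21
G90
G0 X69.9131 Y67.7690
M3 S494
G1 X136.4072 Y67.7690 F2306
G1 X136.4072 Y46.5793 F2306
G1 X69.9131 Y46.5793 F2306
G1 X69.9131 Y67.7690 F2306
G0 X294.9341 Y40.2197
M3 S494
G1 X293.2331 Y50.6430 F2306
G1 X301.8146 Y71.8919 F2306
G1 X309.0278 Y95.8216 F2306
G1 X303.2217 Y114.2874 F2306
G0 X234.4161 Y13.3119
M3 S494
G1 X174.1252 Y119.0395 F2306
G0 X116.7859 Y84.3182
M3 S494
G1 X140.4388 Y103.0064 F2306
G1 X169.7972 Y96.1658 F2306
G1 X182.7535 Y68.9474 F2306
G1 X169.5516 Y41.8474 F2306
G1 X140.1326 Y35.2725 F2306
G1 X116.6496 Y54.1738 F2306
G1 X116.7859 Y84.3182 F2306
M5
G0 X0.0000 Y0.0000

Since the viewBox matches the mm dimensions, user units are millimetres directly. The only transform is the Y-flip y_m = 135.4595 − y_svg.

Shape 1 is a rectangle drawn with `<rect>`. Its stroke #ff0000 means score at S494, F2306. After flipping Y the toolpath is (69.9131,67.7690) → (136.4072,67.7690) → (136.4072,46.5793) → (69.9131,46.5793) → (69.9131,67.7690), returning to the start.

Shape 2 is a cubic bezier drawn with `<path>`. Its stroke #ff0000 means score at S494, F2306. After flipping Y the toolpath is (294.9341,40.2197) → (293.2331,50.6430) → (301.8146,71.8919) → (309.0278,95.8216) → (303.2217,114.2874).

Shape 3 is a line segment drawn with `<path>`. Its stroke #ff0000 means score at S494, F2306. After flipping Y the toolpath is (234.4161,13.3119) → (174.1252,119.0395).

Shape 4 is a regular polygon drawn with `<polygon>`. Its stroke #ff0000 means score at S494, F2306. After flipping Y the toolpath is (116.7859,84.3182) → (140.4388,103.0064) → (169.7972,96.1658) → (182.7535,68.9474) → (169.5516,41.8474) → (140.1326,35.2725) → (116.6496,54.1738) → (116.7859,84.3182), returning to the start.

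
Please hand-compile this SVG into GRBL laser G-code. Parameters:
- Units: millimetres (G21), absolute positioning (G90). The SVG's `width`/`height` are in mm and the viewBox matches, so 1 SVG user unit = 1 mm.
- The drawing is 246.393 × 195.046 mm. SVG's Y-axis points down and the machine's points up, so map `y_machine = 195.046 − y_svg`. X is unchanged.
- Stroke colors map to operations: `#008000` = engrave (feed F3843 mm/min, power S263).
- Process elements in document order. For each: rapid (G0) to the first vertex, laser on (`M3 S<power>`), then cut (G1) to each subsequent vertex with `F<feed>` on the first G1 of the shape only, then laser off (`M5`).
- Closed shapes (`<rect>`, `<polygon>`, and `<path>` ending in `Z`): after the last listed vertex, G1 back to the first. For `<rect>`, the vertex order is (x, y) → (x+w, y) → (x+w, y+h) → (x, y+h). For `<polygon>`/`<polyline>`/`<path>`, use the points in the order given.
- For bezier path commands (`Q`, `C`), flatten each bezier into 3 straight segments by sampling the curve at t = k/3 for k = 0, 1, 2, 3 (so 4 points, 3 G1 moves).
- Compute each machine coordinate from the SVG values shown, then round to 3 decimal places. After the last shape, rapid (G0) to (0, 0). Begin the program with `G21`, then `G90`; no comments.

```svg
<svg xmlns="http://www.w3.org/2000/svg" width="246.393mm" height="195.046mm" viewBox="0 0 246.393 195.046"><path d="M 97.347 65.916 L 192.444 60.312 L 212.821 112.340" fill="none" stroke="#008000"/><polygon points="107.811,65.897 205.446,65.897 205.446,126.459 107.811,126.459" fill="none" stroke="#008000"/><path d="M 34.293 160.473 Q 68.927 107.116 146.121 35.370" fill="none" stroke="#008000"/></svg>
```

G21
G90
G0 X97.347 Y129.130
M3 S263
G1 X192.444 Y134.734 F3843
G1 X212.821 Y82.706
M5
G0 X107.811 Y129.149
M3 S263
G1 X205.446 Y129.149 F3843
G1 X205.446 Y68.587
G1 X107.811 Y68.587
G1 X107.811 Y129.149
M5
G0 X34.293 Y34.573
M3 S263
G1 X62.111 Y72.188 F3843
G1 X99.387 Y113.889
G1 X146.121 Y159.676
M5
G0 X0.000 Y0.000

viewBox `0 0 246.393 195.046` with mm width/height → 1 unit = 1 mm. Flip: y_m = 195.046 − y_svg.

**Shape 1** — `<path>` open polyline, stroke `#008000` → engrave (S263, F3843). Machine vertices: (97.347,129.130) → (192.444,134.734) → (212.821,82.706). Open path.

**Shape 2** — `<polygon>` rectangle, stroke `#008000` → engrave (S263, F3843). Machine vertices: (107.811,129.149) → (205.446,129.149) → (205.446,68.587) → (107.811,68.587) → (107.811,129.149). Closed: final G1 returns to the first vertex.

**Shape 3** — `<path>` quadratic bezier, stroke `#008000` → engrave (S263, F3843). Control points (SVG): P0=(34.293,160.473), P1=(68.927,107.116), P2=(146.121,35.370); sampled at t=k/3. Machine vertices: (34.293,34.573) → (62.111,72.188) → (99.387,113.889) → (146.121,159.676). Open path.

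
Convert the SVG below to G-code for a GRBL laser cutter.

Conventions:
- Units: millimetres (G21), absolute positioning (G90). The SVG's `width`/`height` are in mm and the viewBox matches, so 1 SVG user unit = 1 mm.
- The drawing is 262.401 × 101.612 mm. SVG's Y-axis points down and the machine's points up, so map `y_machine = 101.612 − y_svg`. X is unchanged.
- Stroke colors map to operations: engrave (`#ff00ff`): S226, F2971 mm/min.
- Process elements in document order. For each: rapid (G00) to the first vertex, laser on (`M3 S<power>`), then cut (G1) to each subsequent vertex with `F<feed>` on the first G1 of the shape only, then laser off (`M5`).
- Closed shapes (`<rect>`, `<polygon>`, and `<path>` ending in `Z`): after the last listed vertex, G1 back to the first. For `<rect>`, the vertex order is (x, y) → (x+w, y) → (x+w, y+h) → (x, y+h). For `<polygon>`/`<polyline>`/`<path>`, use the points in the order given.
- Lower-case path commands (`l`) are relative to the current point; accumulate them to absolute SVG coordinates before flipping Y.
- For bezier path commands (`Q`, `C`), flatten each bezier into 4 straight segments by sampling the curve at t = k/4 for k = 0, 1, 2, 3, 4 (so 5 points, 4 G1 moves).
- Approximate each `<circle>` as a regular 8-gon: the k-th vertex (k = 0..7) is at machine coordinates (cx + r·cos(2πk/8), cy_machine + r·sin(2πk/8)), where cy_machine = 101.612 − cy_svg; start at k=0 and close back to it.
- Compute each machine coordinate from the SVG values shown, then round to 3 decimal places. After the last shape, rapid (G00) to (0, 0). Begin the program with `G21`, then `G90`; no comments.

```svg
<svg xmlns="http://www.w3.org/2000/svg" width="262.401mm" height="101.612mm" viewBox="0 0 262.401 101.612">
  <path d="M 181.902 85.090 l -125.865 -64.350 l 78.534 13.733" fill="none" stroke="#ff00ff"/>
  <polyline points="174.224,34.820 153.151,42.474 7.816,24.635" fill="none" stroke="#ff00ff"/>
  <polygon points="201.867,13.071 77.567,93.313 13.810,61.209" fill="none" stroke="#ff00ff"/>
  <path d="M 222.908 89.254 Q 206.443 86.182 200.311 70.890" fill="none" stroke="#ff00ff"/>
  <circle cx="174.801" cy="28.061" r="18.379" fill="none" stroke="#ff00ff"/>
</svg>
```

G21
G90
G00 X181.902 Y16.522
M3 S226
G1 X56.037 Y80.872 F2971
G1 X134.571 Y67.139
M5
G00 X174.224 Y66.792
M3 S226
G1 X153.151 Y59.138 F2971
G1 X7.816 Y76.977
M5
G00 X201.867 Y88.541
M3 S226
G1 X77.567 Y8.299 F2971
G1 X13.810 Y40.403
G1 X201.867 Y88.541
M5
G00 X222.908 Y12.358
M3 S226
G1 X215.321 Y14.658 F2971
G1 X209.026 Y18.485
G1 X204.023 Y23.840
G1 X200.311 Y30.722
M5
G00 X193.180 Y73.551
M3 S226
G1 X187.797 Y86.547 F2971
G1 X174.801 Y91.930
G1 X161.805 Y86.547
G1 X156.422 Y73.551
G1 X161.805 Y60.555
G1 X174.801 Y55.172
G1 X187.797 Y60.555
G1 X193.180 Y73.551
M5
G00 X0.000 Y0.000

Since the viewBox matches the mm dimensions, user units are millimetres directly. The only transform is the Y-flip y_m = 101.612 − y_svg.

Shape 1 is a open polyline drawn with `<path>`. Its stroke #ff00ff means engrave at S226, F2971. After flipping Y the toolpath is (181.902,16.522) → (56.037,80.872) → (134.571,67.139).

Shape 2 is a open polyline drawn with `<polyline>`. Its stroke #ff00ff means engrave at S226, F2971. After flipping Y the toolpath is (174.224,66.792) → (153.151,59.138) → (7.816,76.977).

Shape 3 is a closed polygon drawn with `<polygon>`. Its stroke #ff00ff means engrave at S226, F2971. After flipping Y the toolpath is (201.867,88.541) → (77.567,8.299) → (13.810,40.403) → (201.867,88.541), returning to the start.

Shape 4 is a quadratic bezier drawn with `<path>`. Its stroke #ff00ff means engrave at S226, F2971. After flipping Y the toolpath is (222.908,12.358) → (215.321,14.658) → (209.026,18.485) → (204.023,23.840) → (200.311,30.722).

Shape 5 is a circle drawn with `<circle>`. Its stroke #ff00ff means engrave at S226, F2971. After flipping Y the toolpath is (193.180,73.551) → (187.797,86.547) → (174.801,91.930) → (161.805,86.547) → (156.422,73.551) → (161.805,60.555) → (174.801,55.172) → (187.797,60.555) → (193.180,73.551), returning to the start.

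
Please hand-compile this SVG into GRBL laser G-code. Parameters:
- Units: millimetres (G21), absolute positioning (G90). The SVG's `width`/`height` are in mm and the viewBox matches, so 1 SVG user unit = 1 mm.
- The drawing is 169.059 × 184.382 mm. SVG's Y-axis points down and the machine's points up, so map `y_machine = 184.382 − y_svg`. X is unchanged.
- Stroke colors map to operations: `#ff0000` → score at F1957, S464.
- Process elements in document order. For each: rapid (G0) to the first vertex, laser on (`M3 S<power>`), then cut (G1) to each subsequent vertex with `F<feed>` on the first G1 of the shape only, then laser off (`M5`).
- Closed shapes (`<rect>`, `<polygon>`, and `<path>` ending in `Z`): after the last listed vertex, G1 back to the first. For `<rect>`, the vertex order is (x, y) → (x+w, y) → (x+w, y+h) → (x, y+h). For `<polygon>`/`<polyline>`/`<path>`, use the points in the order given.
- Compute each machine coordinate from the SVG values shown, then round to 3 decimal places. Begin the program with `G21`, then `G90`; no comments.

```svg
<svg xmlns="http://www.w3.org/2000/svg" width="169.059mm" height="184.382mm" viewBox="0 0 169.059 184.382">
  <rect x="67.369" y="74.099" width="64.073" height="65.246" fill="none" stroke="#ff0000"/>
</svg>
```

viewBox `0 0 169.059 184.382` with mm width/height → 1 unit = 1 mm. Flip: y_m = 184.382 − y_svg.

**Shape 1** — `<rect>` rectangle, stroke `#ff0000` → score (S464, F1957). Machine vertices: (67.369,110.283) → (131.442,110.283) → (131.442,45.037) → (67.369,45.037) → (67.369,110.283). Closed: final G1 returns to the first vertex.

G21
G90
G0 X67.369 Y110.283
M3 S464
G1 X131.442 Y110.283 F1957
G1 X131.442 Y45.037
G1 X67.369 Y45.037
G1 X67.369 Y110.283
M5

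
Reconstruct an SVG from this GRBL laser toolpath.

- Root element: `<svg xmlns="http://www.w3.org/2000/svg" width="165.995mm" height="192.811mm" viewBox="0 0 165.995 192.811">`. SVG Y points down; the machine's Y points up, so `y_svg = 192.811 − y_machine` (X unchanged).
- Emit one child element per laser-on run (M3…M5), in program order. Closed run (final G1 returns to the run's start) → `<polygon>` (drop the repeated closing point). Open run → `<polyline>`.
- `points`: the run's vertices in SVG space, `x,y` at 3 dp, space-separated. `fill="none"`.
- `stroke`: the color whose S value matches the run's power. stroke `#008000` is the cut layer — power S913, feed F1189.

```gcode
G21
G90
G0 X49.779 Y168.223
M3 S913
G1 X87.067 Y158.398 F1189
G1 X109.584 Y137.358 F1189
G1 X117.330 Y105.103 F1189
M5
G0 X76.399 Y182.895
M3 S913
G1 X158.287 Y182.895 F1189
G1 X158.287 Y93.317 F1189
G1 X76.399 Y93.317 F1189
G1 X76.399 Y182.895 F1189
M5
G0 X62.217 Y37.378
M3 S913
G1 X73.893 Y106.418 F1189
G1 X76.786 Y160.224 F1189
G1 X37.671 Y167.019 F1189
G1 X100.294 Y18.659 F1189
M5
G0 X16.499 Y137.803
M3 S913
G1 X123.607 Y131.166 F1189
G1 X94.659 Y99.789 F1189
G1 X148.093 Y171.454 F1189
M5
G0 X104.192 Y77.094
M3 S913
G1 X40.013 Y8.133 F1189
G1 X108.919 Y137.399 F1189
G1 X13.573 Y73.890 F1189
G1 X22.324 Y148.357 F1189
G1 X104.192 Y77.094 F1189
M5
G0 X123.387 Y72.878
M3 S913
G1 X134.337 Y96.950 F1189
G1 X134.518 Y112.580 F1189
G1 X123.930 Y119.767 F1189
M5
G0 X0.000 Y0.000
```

Each laser-on run becomes one SVG element. Flip Y back into SVG space with y_svg = 192.811 − y_machine. Every run uses S913, so all elements get stroke `#008000` (cut).

Run 1: The run is open, so emit a `<polyline>` with points (Y-flipped): 49.779,24.588 87.067,34.413 109.584,55.453 117.330,87.708.

Run 2: The run returns to its start, so emit a `<polygon>` with points (Y-flipped): 76.399,9.916 158.287,9.916 158.287,99.494 76.399,99.494.

Run 3: The run is open, so emit a `<polyline>` with points (Y-flipped): 62.217,155.433 73.893,86.393 76.786,32.587 37.671,25.792 100.294,174.152.

Run 4: The run is open, so emit a `<polyline>` with points (Y-flipped): 16.499,55.008 123.607,61.645 94.659,93.022 148.093,21.357.

Run 5: The run returns to its start, so emit a `<polygon>` with points (Y-flipped): 104.192,115.717 40.013,184.678 108.919,55.412 13.573,118.921 22.324,44.454.

Run 6: The run is open, so emit a `<polyline>` with points (Y-flipped): 123.387,119.933 134.337,95.861 134.518,80.231 123.930,73.044.

<svg xmlns="http://www.w3.org/2000/svg" width="165.995mm" height="192.811mm" viewBox="0 0 165.995 192.811">
  <polyline points="49.779,24.588 87.067,34.413 109.584,55.453 117.330,87.708" fill="none" stroke="#008000"/>
  <polygon points="76.399,9.916 158.287,9.916 158.287,99.494 76.399,99.494" fill="none" stroke="#008000"/>
  <polyline points="62.217,155.433 73.893,86.393 76.786,32.587 37.671,25.792 100.294,174.152" fill="none" stroke="#008000"/>
  <polyline points="16.499,55.008 123.607,61.645 94.659,93.022 148.093,21.357" fill="none" stroke="#008000"/>
  <polygon points="104.192,115.717 40.013,184.678 108.919,55.412 13.573,118.921 22.324,44.454" fill="none" stroke="#008000"/>
  <polyline points="123.387,119.933 134.337,95.861 134.518,80.231 123.930,73.044" fill="none" stroke="#008000"/>
</svg>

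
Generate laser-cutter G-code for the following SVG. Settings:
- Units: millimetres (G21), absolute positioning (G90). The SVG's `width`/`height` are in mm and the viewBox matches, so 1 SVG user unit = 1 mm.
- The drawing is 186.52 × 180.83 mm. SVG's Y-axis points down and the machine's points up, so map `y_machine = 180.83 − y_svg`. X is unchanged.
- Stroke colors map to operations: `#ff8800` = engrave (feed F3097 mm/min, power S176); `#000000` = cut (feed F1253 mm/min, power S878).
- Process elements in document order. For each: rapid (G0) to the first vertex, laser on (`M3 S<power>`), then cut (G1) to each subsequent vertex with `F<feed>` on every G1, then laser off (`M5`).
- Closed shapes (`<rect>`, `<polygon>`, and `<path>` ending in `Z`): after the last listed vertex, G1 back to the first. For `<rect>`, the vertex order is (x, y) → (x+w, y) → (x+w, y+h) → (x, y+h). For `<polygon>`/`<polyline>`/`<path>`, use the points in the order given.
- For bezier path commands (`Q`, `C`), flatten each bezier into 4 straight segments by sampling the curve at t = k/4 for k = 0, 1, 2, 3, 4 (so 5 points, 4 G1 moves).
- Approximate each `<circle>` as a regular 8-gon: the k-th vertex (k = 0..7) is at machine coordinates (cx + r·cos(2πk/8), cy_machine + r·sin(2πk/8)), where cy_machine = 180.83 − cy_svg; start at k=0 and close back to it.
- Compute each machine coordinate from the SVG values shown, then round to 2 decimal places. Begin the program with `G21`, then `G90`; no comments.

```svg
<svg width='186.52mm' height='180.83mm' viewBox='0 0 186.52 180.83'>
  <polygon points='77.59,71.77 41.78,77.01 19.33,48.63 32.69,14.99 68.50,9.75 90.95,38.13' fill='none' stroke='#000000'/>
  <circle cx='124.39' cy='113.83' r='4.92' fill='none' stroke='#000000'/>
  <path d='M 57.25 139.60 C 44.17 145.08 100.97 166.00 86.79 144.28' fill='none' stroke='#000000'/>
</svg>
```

G21
G90
G0 X77.59 Y109.06
M3 S878
G1 X41.78 Y103.82 F1253
G1 X19.33 Y132.20 F1253
G1 X32.69 Y165.84 F1253
G1 X68.50 Y171.08 F1253
G1 X90.95 Y142.70 F1253
G1 X77.59 Y109.06 F1253
M5
G0 X129.31 Y67.00
M3 S878
G1 X127.87 Y70.48 F1253
G1 X124.39 Y71.92 F1253
G1 X120.91 Y70.48 F1253
G1 X119.47 Y67.00 F1253
G1 X120.91 Y63.52 F1253
G1 X124.39 Y62.08 F1253
G1 X127.87 Y63.52 F1253
G1 X129.31 Y67.00 F1253
M5
G0 X57.25 Y41.23
M3 S878
G1 X58.34 Y35.13 F1253
G1 X72.43 Y28.69 F1253
G1 X86.32 Y27.35 F1253
G1 X86.79 Y36.55 F1253
M5

viewBox `0 0 186.52 180.83` with mm width/height → 1 unit = 1 mm. Flip: y_m = 180.83 − y_svg.

**Shape 1** — `<polygon>` regular polygon, stroke `#000000` → cut (S878, F1253). Machine vertices: (77.59,109.06) → (41.78,103.82) → (19.33,132.20) → (32.69,165.84) → (68.50,171.08) → (90.95,142.70) → (77.59,109.06). Closed: final G1 returns to the first vertex.

**Shape 2** — `<circle>` circle, stroke `#000000` → cut (S878, F1253). Machine vertices: (129.31,67.00) → (127.87,70.48) → (124.39,71.92) → (120.91,70.48) → (119.47,67.00) → (120.91,63.52) → (124.39,62.08) → (127.87,63.52) → (129.31,67.00). Closed: final G1 returns to the first vertex.

**Shape 3** — `<path>` cubic bezier, stroke `#000000` → cut (S878, F1253). Control points (SVG): P0=(57.25,139.60), P1=(44.17,145.08), P2=(100.97,166.00), P3=(86.79,144.28); sampled at t=k/4. Machine vertices: (57.25,41.23) → (58.34,35.13) → (72.43,28.69) → (86.32,27.35) → (86.79,36.55). Open path.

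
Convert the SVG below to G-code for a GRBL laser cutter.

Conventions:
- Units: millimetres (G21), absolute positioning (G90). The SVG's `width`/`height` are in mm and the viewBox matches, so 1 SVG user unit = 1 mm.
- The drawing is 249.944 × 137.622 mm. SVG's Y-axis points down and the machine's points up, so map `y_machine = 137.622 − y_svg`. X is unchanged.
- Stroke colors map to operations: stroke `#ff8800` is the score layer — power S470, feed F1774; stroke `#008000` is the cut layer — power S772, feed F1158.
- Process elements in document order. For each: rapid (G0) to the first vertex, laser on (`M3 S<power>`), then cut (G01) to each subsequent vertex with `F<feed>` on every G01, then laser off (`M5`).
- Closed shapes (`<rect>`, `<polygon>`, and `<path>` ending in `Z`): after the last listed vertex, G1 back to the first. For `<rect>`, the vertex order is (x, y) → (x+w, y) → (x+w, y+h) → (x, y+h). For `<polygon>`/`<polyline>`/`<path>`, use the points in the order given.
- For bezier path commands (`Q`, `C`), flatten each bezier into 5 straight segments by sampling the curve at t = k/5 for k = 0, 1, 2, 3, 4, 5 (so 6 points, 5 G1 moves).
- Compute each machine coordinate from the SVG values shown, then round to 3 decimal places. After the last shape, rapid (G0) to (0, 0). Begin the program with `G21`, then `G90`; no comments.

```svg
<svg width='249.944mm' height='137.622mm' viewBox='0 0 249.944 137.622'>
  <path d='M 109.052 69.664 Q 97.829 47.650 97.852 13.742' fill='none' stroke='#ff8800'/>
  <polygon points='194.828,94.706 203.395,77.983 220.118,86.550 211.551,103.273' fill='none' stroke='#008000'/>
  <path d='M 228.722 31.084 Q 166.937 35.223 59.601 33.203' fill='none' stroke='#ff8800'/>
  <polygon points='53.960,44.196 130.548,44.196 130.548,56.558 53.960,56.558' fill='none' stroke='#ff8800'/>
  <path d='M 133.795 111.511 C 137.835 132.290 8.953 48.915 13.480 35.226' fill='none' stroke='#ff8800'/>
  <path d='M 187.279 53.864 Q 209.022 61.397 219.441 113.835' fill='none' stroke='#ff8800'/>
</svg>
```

1 u = 1 mm; y_m = 137.622 − y.

[1] `<path>` quadratic bezier, #ff8800→score S470 F1774: (109.052,67.958) → (105.013,77.239) → (101.873,87.472) → (99.633,98.657) → (98.293,110.793) → (97.852,123.880)

[2] `<polygon>` regular polygon, #008000→cut S772 F1158: (194.828,42.916) → (203.395,59.639) → (220.118,51.072) → (211.551,34.349) → (194.828,42.916) (closed)

[3] `<path>` quadratic bezier, #ff8800→score S470 F1774: (228.722,106.538) → (202.186,105.129) → (172.006,104.212) → (138.182,103.788) → (100.713,103.857) → (59.601,104.419)

[4] `<polygon>` rectangle, #ff8800→score S470 F1774: (53.960,93.426) → (130.548,93.426) → (130.548,81.064) → (53.960,81.064) → (53.960,93.426) (closed)

[5] `<path>` cubic bezier, #ff8800→score S470 F1774: (133.795,26.111) → (122.399,24.751) → (91.886,40.044) → (55.039,63.646) → (24.642,87.211) → (13.480,102.396)

[6] `<path>` quadratic bezier, #ff8800→score S470 F1774: (187.279,83.758) → (195.523,78.949) → (202.862,70.547) → (209.294,58.553) → (214.820,42.966) → (219.441,23.787)

G21
G90
G0 X109.052 Y67.958
M3 S470
G01 X105.013 Y77.239 F1774
G01 X101.873 Y87.472 F1774
G01 X99.633 Y98.657 F1774
G01 X98.293 Y110.793 F1774
G01 X97.852 Y123.880 F1774
M5
G0 X194.828 Y42.916
M3 S772
G01 X203.395 Y59.639 F1158
G01 X220.118 Y51.072 F1158
G01 X211.551 Y34.349 F1158
G01 X194.828 Y42.916 F1158
M5
G0 X228.722 Y106.538
M3 S470
G01 X202.186 Y105.129 F1774
G01 X172.006 Y104.212 F1774
G01 X138.182 Y103.788 F1774
G01 X100.713 Y103.857 F1774
G01 X59.601 Y104.419 F1774
M5
G0 X53.960 Y93.426
M3 S470
G01 X130.548 Y93.426 F1774
G01 X130.548 Y81.064 F1774
G01 X53.960 Y81.064 F1774
G01 X53.960 Y93.426 F1774
M5
G0 X133.795 Y26.111
M3 S470
G01 X122.399 Y24.751 F1774
G01 X91.886 Y40.044 F1774
G01 X55.039 Y63.646 F1774
G01 X24.642 Y87.211 F1774
G01 X13.480 Y102.396 F1774
M5
G0 X187.279 Y83.758
M3 S470
G01 X195.523 Y78.949 F1774
G01 X202.862 Y70.547 F1774
G01 X209.294 Y58.553 F1774
G01 X214.820 Y42.966 F1774
G01 X219.441 Y23.787 F1774
M5
G0 X0.000 Y0.000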